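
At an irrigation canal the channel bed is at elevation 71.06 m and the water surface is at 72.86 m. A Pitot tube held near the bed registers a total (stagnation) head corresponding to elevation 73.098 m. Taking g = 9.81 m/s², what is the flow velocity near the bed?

v ≈ 2.16 m/s

Near the bed, under hydrostatic conditions, the piezometric head (z + ψ) equals the free-surface elevation, 72.86 m.
Velocity head = total − piezometric = 73.098 − 72.86 = 0.238 m.
v = √(2g·h_v) = √(2 × 9.81 × 0.238) = 2.16 m/s.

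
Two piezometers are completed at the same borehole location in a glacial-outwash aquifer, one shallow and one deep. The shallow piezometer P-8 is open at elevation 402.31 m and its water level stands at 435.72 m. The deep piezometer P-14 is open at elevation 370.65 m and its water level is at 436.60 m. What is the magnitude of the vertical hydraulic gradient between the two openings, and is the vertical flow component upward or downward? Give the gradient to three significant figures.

|i_v| ≈ 0.0278; vertical flow is upward

Total head at P-8: h = 435.72 m (water level in the standpipe).
Total head at P-14: h = 436.60 m.
Δh = h(P-8) − h(P-14) = 435.72 − 436.60 = -0.88 m.
Vertical separation Δz = 402.31 − 370.65 = 31.66 m.
|i_v| = |Δh| / Δz = 0.88 / 31.66 = 0.0278.
Head is higher in the deep piezometer, so vertical flow is upward (discharge condition).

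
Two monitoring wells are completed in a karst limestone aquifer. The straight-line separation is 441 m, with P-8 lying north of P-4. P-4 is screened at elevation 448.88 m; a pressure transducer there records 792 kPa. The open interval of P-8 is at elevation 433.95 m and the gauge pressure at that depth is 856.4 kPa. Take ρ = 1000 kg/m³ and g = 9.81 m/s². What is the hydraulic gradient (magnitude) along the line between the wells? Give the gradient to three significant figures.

i ≈ 0.0190

Pressure head at P-4: ψ = P/(ρg) = 792×1000 / (1000 × 9.81) = 80.73 m.
Total head at P-4: h = z + ψ = 448.88 + 80.73 = 529.61 m.
Pressure head at P-8: ψ = P/(ρg) = 856.4×1000 / (1000 × 9.81) = 87.30 m.
Total head at P-8: h = z + ψ = 433.95 + 87.30 = 521.25 m.
Head difference: h(P-4) − h(P-8) = 529.61 − 521.25 = 8.36 m.
Hydraulic gradient: i = |Δh| / L = 8.36 / 441 = 0.0190.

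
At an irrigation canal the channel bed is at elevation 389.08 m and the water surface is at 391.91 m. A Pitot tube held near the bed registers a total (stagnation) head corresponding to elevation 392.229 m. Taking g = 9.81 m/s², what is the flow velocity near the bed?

Near the bed, under hydrostatic conditions, the piezometric head (z + ψ) equals the free-surface elevation, 391.91 m.
Velocity head = total − piezometric = 392.229 − 391.91 = 0.319 m.
v = √(2g·h_v) = √(2 × 9.81 × 0.319) = 2.50 m/s.

v ≈ 2.50 m/s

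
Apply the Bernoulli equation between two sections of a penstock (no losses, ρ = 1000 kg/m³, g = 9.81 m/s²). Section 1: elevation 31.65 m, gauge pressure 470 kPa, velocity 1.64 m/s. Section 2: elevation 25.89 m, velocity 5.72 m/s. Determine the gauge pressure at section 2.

Pressure head at 1: ψ₁ = P₁/(ρg) = 470×1000 / (1000 × 9.81) = 47.91 m.
Velocity heads: v₁²/2g = 1.64²/19.62 = 0.137 m; v₂²/2g = 5.72²/19.62 = 1.668 m.
Total head H = z₁ + ψ₁ + v₁²/2g = 31.65 + 47.91 + 0.137 = 79.70 m.
ψ₂ = H − z₂ − v₂²/2g = 79.70 − 25.89 − 1.668 = 52.14 m.
P₂ = ρgψ₂ = 1000 × 9.81 × 52.14 ≈ 511 kPa.

P₂ ≈ 511 kPa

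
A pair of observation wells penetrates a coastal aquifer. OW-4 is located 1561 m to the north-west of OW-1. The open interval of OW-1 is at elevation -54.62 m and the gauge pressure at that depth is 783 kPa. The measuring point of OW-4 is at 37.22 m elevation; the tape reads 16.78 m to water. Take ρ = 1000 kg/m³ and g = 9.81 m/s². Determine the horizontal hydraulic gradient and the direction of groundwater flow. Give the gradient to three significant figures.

Pressure head at OW-1: ψ = P/(ρg) = 783×1000 / (1000 × 9.81) = 79.82 m.
Total head at OW-1: h = z + ψ = -54.62 + 79.82 = 25.20 m.
Total head at OW-4: h = 37.22 − 16.78 = 20.44 m.
Head difference: h(OW-1) − h(OW-4) = 25.20 − 20.44 = 4.76 m.
Hydraulic gradient: i = |Δh| / L = 4.76 / 1561 = 0.00305.
Flow is from higher to lower head: from OW-1 toward OW-4, i.e. toward the north-west.

i ≈ 0.00305; groundwater flows toward the north-west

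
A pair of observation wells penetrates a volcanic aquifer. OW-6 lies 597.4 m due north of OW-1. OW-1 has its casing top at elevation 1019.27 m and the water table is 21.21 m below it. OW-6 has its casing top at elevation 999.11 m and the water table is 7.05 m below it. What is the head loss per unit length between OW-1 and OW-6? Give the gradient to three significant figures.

i ≈ 0.0100 m/m

Total head at OW-1: h = 1019.27 − 21.21 = 998.06 m.
Total head at OW-6: h = 999.11 − 7.05 = 992.06 m.
Head difference: h(OW-1) − h(OW-6) = 998.06 − 992.06 = 6.00 m.
Hydraulic gradient: i = |Δh| / L = 6.00 / 597.4 = 0.0100.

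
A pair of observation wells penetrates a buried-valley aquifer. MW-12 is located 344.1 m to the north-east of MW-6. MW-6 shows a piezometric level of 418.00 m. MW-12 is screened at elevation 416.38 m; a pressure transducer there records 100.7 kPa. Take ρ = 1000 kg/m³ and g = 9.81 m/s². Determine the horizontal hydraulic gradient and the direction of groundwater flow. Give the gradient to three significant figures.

i ≈ 0.0251; groundwater flows toward the south-west

Total head at MW-6: h = 418.00 m (water level in the piezometer is the total head).
Pressure head at MW-12: ψ = P/(ρg) = 100.7×1000 / (1000 × 9.81) = 10.27 m.
Total head at MW-12: h = z + ψ = 416.38 + 10.27 = 426.65 m.
Head difference: h(MW-6) − h(MW-12) = 418.00 − 426.65 = -8.65 m.
Hydraulic gradient: i = |Δh| / L = 8.65 / 344.1 = 0.0251.
Flow is from higher to lower head: from MW-12 toward MW-6, i.e. toward the south-west.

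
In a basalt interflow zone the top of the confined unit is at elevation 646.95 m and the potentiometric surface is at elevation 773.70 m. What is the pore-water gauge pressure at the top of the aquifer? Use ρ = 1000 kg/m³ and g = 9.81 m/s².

P ≈ 1240 kPa

Pressure head at the aquifer top: ψ = h − z = 773.70 − 646.95 = 126.75 m.
P = ρgψ = 1000 × 9.81 × 126.75 = 1243418 Pa ≈ 1240 kPa.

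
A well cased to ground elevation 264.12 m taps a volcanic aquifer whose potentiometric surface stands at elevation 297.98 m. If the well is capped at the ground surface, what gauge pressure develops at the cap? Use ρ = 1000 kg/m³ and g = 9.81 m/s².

P ≈ 332 kPa

Head above the cap: Δh = 297.98 − 264.12 = 33.86 m.
P = ρgΔh = 1000 × 9.81 × 33.86 = 332167 Pa ≈ 332 kPa.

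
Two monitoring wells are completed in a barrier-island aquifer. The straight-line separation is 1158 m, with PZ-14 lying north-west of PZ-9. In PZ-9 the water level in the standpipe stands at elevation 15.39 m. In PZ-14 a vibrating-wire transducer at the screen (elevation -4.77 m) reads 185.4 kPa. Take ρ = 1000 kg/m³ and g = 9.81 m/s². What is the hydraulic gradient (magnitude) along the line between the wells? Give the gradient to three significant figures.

i ≈ 0.00109

Total head at PZ-9: h = 15.39 m (water level in the piezometer is the total head).
Pressure head at PZ-14: ψ = P/(ρg) = 185.4×1000 / (1000 × 9.81) = 18.90 m.
Total head at PZ-14: h = z + ψ = -4.77 + 18.90 = 14.13 m.
Head difference: h(PZ-9) − h(PZ-14) = 15.39 − 14.13 = 1.26 m.
Hydraulic gradient: i = |Δh| / L = 1.26 / 1158 = 0.00109.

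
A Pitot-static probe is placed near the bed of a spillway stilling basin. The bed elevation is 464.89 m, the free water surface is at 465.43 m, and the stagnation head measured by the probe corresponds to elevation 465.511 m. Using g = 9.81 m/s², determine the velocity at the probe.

v ≈ 1.26 m/s

Near the bed, under hydrostatic conditions, the piezometric head (z + ψ) equals the free-surface elevation, 465.43 m.
Velocity head = total − piezometric = 465.511 − 465.43 = 0.081 m.
v = √(2g·h_v) = √(2 × 9.81 × 0.081) = 1.26 m/s.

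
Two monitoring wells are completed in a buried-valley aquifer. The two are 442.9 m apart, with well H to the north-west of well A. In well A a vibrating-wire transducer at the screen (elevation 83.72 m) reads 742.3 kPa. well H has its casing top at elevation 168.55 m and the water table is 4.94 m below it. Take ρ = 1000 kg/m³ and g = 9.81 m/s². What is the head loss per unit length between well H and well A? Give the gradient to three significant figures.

i ≈ 0.00953 m/m

Pressure head at well A: ψ = P/(ρg) = 742.3×1000 / (1000 × 9.81) = 75.67 m.
Total head at well A: h = z + ψ = 83.72 + 75.67 = 159.39 m.
Total head at well H: h = 168.55 − 4.94 = 163.61 m.
Head difference: h(well A) − h(well H) = 159.39 − 163.61 = -4.22 m.
Hydraulic gradient: i = |Δh| / L = 4.22 / 442.9 = 0.00953.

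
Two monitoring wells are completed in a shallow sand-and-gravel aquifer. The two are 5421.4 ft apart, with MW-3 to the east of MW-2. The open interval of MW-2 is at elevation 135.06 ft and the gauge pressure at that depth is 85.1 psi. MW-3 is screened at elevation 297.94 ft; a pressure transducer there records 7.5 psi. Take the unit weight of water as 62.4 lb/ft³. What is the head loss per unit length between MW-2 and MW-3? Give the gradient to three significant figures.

Pressure head at MW-2: ψ = 144·P/γ = 144 × 85.1 / 62.4 = 196.38 ft.
Total head at MW-2: h = z + ψ = 135.06 + 196.38 = 331.44 ft.
Pressure head at MW-3: ψ = 144·P/γ = 144 × 7.5 / 62.4 = 17.31 ft.
Total head at MW-3: h = z + ψ = 297.94 + 17.31 = 315.25 ft.
Head difference: h(MW-2) − h(MW-3) = 331.44 − 315.25 = 16.19 ft.
Hydraulic gradient: i = |Δh| / L = 16.19 / 5421.4 = 0.00299.

i ≈ 0.00299 ft/ft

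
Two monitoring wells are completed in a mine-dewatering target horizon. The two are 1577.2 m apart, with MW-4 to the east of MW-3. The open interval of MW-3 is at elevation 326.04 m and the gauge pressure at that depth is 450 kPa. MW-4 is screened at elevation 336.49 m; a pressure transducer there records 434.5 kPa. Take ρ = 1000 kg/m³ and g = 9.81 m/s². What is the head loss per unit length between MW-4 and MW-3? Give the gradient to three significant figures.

Pressure head at MW-3: ψ = P/(ρg) = 450×1000 / (1000 × 9.81) = 45.87 m.
Total head at MW-3: h = z + ψ = 326.04 + 45.87 = 371.91 m.
Pressure head at MW-4: ψ = P/(ρg) = 434.5×1000 / (1000 × 9.81) = 44.29 m.
Total head at MW-4: h = z + ψ = 336.49 + 44.29 = 380.78 m.
Head difference: h(MW-3) − h(MW-4) = 371.91 − 380.78 = -8.87 m.
Hydraulic gradient: i = |Δh| / L = 8.87 / 1577.2 = 0.00562.

i ≈ 0.00562 m/m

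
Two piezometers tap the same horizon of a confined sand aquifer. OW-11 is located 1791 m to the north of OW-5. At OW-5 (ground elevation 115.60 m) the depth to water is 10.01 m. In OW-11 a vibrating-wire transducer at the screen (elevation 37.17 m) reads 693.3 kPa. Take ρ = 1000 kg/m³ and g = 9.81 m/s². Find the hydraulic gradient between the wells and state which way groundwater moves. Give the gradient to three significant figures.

i ≈ 0.00126; groundwater flows toward the south

Total head at OW-5: h = 115.60 − 10.01 = 105.59 m.
Pressure head at OW-11: ψ = P/(ρg) = 693.3×1000 / (1000 × 9.81) = 70.67 m.
Total head at OW-11: h = z + ψ = 37.17 + 70.67 = 107.84 m.
Head difference: h(OW-5) − h(OW-11) = 105.59 − 107.84 = -2.25 m.
Hydraulic gradient: i = |Δh| / L = 2.25 / 1791 = 0.00126.
Flow is from higher to lower head: from OW-11 toward OW-5, i.e. toward the south.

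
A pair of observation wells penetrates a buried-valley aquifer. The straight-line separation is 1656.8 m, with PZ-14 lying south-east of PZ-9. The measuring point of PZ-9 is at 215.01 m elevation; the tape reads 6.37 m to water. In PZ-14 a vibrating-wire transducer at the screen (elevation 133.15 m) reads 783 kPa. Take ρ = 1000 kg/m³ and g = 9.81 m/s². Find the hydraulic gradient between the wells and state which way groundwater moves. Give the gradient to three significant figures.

Total head at PZ-9: h = 215.01 − 6.37 = 208.64 m.
Pressure head at PZ-14: ψ = P/(ρg) = 783×1000 / (1000 × 9.81) = 79.82 m.
Total head at PZ-14: h = z + ψ = 133.15 + 79.82 = 212.97 m.
Head difference: h(PZ-9) − h(PZ-14) = 208.64 − 212.97 = -4.33 m.
Hydraulic gradient: i = |Δh| / L = 4.33 / 1656.8 = 0.00261.
Flow is from higher to lower head: from PZ-14 toward PZ-9, i.e. toward the north-west.

i ≈ 0.00261; groundwater flows toward the north-west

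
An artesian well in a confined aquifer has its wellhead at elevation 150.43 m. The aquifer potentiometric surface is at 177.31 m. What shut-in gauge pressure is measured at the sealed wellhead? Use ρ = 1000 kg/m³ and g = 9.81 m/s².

Head above the cap: Δh = 177.31 − 150.43 = 26.88 m.
P = ρgΔh = 1000 × 9.81 × 26.88 = 263693 Pa ≈ 264 kPa.

P ≈ 264 kPa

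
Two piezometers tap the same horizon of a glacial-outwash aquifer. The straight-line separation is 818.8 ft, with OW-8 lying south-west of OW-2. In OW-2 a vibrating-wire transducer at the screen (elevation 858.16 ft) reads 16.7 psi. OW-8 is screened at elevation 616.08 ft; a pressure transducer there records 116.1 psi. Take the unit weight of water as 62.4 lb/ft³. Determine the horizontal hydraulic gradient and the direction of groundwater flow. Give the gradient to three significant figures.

i ≈ 0.0155; groundwater flows toward the south-west

Pressure head at OW-2: ψ = 144·P/γ = 144 × 16.7 / 62.4 = 38.54 ft.
Total head at OW-2: h = z + ψ = 858.16 + 38.54 = 896.70 ft.
Pressure head at OW-8: ψ = 144·P/γ = 144 × 116.1 / 62.4 = 267.92 ft.
Total head at OW-8: h = z + ψ = 616.08 + 267.92 = 884.00 ft.
Head difference: h(OW-2) − h(OW-8) = 896.70 − 884.00 = 12.70 ft.
Hydraulic gradient: i = |Δh| / L = 12.70 / 818.8 = 0.0155.
Flow is from higher to lower head: from OW-2 toward OW-8, i.e. toward the south-west.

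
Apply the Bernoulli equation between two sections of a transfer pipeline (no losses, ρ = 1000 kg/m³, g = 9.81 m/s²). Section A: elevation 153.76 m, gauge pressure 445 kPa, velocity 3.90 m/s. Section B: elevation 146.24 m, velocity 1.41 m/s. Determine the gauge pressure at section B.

P₂ ≈ 525 kPa

Pressure head at A: ψ₁ = P₁/(ρg) = 445×1000 / (1000 × 9.81) = 45.36 m.
Velocity heads: v₁²/2g = 3.90²/19.62 = 0.775 m; v₂²/2g = 1.41²/19.62 = 0.101 m.
Total head H = z₁ + ψ₁ + v₁²/2g = 153.76 + 45.36 + 0.775 = 199.90 m.
ψ₂ = H − z₂ − v₂²/2g = 199.90 − 146.24 − 0.101 = 53.56 m.
P₂ = ρgψ₂ = 1000 × 9.81 × 53.56 ≈ 525 kPa.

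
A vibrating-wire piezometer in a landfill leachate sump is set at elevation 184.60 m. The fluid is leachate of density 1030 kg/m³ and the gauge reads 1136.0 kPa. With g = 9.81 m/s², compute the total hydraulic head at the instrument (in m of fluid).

h ≈ 297.03 m

ψ = P/(ρg) = 1136.0×1000 / (1030 × 9.81) = 112.43 m.
h = z + ψ = 184.60 + 112.43 = 297.03 m.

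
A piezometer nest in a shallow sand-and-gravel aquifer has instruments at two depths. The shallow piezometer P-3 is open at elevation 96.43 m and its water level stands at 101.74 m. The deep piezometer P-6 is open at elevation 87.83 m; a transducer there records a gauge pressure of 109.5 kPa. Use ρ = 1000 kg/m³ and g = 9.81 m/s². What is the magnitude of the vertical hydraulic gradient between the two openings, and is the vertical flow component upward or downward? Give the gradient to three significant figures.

Total head at P-3: h = 101.74 m (water level in the standpipe).
Pressure head at P-6: ψ = P/(ρg) = 109.5×1000 / (1000 × 9.81) = 11.16 m.
Total head at P-6: h = z + ψ = 87.83 + 11.16 = 98.99 m.
Δh = h(P-3) − h(P-6) = 101.74 − 98.99 = 2.75 m.
Vertical separation Δz = 96.43 − 87.83 = 8.60 m.
|i_v| = |Δh| / Δz = 2.75 / 8.60 = 0.320.
Head is higher in the shallow piezometer, so vertical flow is downward (recharge condition).

|i_v| ≈ 0.320; vertical flow is downward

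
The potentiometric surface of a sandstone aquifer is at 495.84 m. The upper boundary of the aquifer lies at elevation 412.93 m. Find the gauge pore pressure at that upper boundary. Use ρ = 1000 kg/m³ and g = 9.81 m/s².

P ≈ 813 kPa

Pressure head at the aquifer top: ψ = h − z = 495.84 − 412.93 = 82.91 m.
P = ρgψ = 1000 × 9.81 × 82.91 = 813347 Pa ≈ 813 kPa.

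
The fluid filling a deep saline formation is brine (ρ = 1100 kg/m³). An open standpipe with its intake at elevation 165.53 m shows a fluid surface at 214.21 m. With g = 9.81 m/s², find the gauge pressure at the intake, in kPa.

Pressure head ψ = h − z = 214.21 − 165.53 = 48.68 m.
P = ρgψ = 1100 × 9.81 × 48.68 = 525306 Pa ≈ 525 kPa.

P ≈ 525 kPa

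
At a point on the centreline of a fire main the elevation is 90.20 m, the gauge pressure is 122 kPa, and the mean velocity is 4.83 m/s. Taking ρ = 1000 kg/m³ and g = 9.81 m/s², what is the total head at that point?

h ≈ 103.83 m

Pressure head ψ = P/(ρg) = 122×1000 / (1000 × 9.81) = 12.44 m.
Velocity head = v²/(2g) = 4.83² / (2 × 9.81) = 1.189 m.
h = z + ψ + v²/(2g) = 90.20 + 12.44 + 1.189 = 103.83 m.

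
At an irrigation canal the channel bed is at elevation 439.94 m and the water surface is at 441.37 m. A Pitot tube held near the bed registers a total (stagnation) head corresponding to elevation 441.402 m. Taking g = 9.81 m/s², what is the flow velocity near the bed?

Near the bed, under hydrostatic conditions, the piezometric head (z + ψ) equals the free-surface elevation, 441.37 m.
Velocity head = total − piezometric = 441.402 − 441.37 = 0.032 m.
v = √(2g·h_v) = √(2 × 9.81 × 0.032) = 0.792 m/s.

v ≈ 0.792 m/s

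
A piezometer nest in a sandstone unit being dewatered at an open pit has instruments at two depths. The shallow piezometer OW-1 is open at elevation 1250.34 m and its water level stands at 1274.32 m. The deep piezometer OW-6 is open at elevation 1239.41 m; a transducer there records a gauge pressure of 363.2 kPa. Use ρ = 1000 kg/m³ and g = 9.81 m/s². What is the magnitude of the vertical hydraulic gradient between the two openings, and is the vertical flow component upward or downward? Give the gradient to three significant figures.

|i_v| ≈ 0.193; vertical flow is upward

Total head at OW-1: h = 1274.32 m (water level in the standpipe).
Pressure head at OW-6: ψ = P/(ρg) = 363.2×1000 / (1000 × 9.81) = 37.02 m.
Total head at OW-6: h = z + ψ = 1239.41 + 37.02 = 1276.43 m.
Δh = h(OW-1) − h(OW-6) = 1274.32 − 1276.43 = -2.11 m.
Vertical separation Δz = 1250.34 − 1239.41 = 10.93 m.
|i_v| = |Δh| / Δz = 2.11 / 10.93 = 0.193.
Head is higher in the deep piezometer, so vertical flow is upward (discharge condition).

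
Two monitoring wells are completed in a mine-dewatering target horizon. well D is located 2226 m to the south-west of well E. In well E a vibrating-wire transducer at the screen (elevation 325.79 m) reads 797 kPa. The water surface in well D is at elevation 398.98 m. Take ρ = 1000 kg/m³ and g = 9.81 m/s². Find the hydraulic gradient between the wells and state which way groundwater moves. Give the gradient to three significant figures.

i ≈ 0.00362; groundwater flows toward the south-west

Pressure head at well E: ψ = P/(ρg) = 797×1000 / (1000 × 9.81) = 81.24 m.
Total head at well E: h = z + ψ = 325.79 + 81.24 = 407.03 m.
Total head at well D: h = 398.98 m (water level in the piezometer is the total head).
Head difference: h(well E) − h(well D) = 407.03 − 398.98 = 8.05 m.
Hydraulic gradient: i = |Δh| / L = 8.05 / 2226 = 0.00362.
Flow is from higher to lower head: from well E toward well D, i.e. toward the south-west.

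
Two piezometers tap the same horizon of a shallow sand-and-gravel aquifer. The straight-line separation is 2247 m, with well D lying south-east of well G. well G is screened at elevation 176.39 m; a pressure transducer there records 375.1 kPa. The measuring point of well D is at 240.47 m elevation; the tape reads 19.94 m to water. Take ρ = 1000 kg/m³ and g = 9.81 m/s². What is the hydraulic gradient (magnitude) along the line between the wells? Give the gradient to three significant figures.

i ≈ 0.00263

Pressure head at well G: ψ = P/(ρg) = 375.1×1000 / (1000 × 9.81) = 38.24 m.
Total head at well G: h = z + ψ = 176.39 + 38.24 = 214.63 m.
Total head at well D: h = 240.47 − 19.94 = 220.53 m.
Head difference: h(well G) − h(well D) = 214.63 − 220.53 = -5.90 m.
Hydraulic gradient: i = |Δh| / L = 5.90 / 2247 = 0.00263.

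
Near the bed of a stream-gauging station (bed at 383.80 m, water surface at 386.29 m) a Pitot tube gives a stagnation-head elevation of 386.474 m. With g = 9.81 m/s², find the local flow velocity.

Near the bed, under hydrostatic conditions, the piezometric head (z + ψ) equals the free-surface elevation, 386.29 m.
Velocity head = total − piezometric = 386.474 − 386.29 = 0.184 m.
v = √(2g·h_v) = √(2 × 9.81 × 0.184) = 1.90 m/s.

v ≈ 1.90 m/s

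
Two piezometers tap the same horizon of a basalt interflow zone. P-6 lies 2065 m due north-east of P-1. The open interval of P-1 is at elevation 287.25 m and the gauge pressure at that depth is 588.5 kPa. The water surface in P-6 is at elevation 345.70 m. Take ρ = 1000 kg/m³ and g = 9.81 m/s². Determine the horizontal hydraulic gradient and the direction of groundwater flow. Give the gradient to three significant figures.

Pressure head at P-1: ψ = P/(ρg) = 588.5×1000 / (1000 × 9.81) = 59.99 m.
Total head at P-1: h = z + ψ = 287.25 + 59.99 = 347.24 m.
Total head at P-6: h = 345.70 m (water level in the piezometer is the total head).
Head difference: h(P-1) − h(P-6) = 347.24 − 345.70 = 1.54 m.
Hydraulic gradient: i = |Δh| / L = 1.54 / 2065 = 0.000746.
Flow is from higher to lower head: from P-1 toward P-6, i.e. toward the north-east.

i ≈ 0.000746; groundwater flows toward the north-east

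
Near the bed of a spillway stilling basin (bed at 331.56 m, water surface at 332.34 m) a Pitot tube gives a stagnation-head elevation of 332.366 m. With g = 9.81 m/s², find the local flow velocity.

v ≈ 0.714 m/s

Near the bed, under hydrostatic conditions, the piezometric head (z + ψ) equals the free-surface elevation, 332.34 m.
Velocity head = total − piezometric = 332.366 − 332.34 = 0.026 m.
v = √(2g·h_v) = √(2 × 9.81 × 0.026) = 0.714 m/s.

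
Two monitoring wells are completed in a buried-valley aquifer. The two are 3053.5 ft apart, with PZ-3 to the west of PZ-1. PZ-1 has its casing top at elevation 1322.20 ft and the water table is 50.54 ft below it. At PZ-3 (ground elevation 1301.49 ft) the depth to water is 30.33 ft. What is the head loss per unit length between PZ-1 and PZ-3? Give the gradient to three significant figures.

Total head at PZ-1: h = 1322.20 − 50.54 = 1271.66 ft.
Total head at PZ-3: h = 1301.49 − 30.33 = 1271.16 ft.
Head difference: h(PZ-1) − h(PZ-3) = 1271.66 − 1271.16 = 0.50 ft.
Hydraulic gradient: i = |Δh| / L = 0.50 / 3053.5 = 0.000164.

i ≈ 0.000164 ft/ft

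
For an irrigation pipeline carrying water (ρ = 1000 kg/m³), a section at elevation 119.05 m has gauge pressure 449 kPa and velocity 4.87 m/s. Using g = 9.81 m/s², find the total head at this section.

h ≈ 166.03 m

Pressure head ψ = P/(ρg) = 449×1000 / (1000 × 9.81) = 45.77 m.
Velocity head = v²/(2g) = 4.87² / (2 × 9.81) = 1.209 m.
h = z + ψ + v²/(2g) = 119.05 + 45.77 + 1.209 = 166.03 m.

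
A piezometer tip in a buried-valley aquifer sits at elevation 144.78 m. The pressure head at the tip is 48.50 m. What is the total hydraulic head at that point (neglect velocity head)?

h = z + ψ = 144.78 + 48.50 = 193.28 m.

h ≈ 193.28 m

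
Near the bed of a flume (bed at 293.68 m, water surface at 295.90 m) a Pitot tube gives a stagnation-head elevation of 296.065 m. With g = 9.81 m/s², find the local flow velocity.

Near the bed, under hydrostatic conditions, the piezometric head (z + ψ) equals the free-surface elevation, 295.90 m.
Velocity head = total − piezometric = 296.065 − 295.90 = 0.165 m.
v = √(2g·h_v) = √(2 × 9.81 × 0.165) = 1.80 m/s.

v ≈ 1.80 m/s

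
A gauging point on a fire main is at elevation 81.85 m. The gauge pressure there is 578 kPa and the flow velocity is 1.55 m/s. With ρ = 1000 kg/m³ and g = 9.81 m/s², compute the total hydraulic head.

h ≈ 140.89 m

Pressure head ψ = P/(ρg) = 578×1000 / (1000 × 9.81) = 58.92 m.
Velocity head = v²/(2g) = 1.55² / (2 × 9.81) = 0.122 m.
h = z + ψ + v²/(2g) = 81.85 + 58.92 + 0.122 = 140.89 m.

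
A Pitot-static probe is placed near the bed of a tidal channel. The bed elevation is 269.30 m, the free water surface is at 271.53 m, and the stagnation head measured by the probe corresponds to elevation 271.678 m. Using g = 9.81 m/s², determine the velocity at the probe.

v ≈ 1.70 m/s

Near the bed, under hydrostatic conditions, the piezometric head (z + ψ) equals the free-surface elevation, 271.53 m.
Velocity head = total − piezometric = 271.678 − 271.53 = 0.148 m.
v = √(2g·h_v) = √(2 × 9.81 × 0.148) = 1.70 m/s.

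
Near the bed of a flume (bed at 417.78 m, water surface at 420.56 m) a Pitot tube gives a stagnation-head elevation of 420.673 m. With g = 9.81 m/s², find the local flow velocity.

Near the bed, under hydrostatic conditions, the piezometric head (z + ψ) equals the free-surface elevation, 420.56 m.
Velocity head = total − piezometric = 420.673 − 420.56 = 0.113 m.
v = √(2g·h_v) = √(2 × 9.81 × 0.113) = 1.49 m/s.

v ≈ 1.49 m/s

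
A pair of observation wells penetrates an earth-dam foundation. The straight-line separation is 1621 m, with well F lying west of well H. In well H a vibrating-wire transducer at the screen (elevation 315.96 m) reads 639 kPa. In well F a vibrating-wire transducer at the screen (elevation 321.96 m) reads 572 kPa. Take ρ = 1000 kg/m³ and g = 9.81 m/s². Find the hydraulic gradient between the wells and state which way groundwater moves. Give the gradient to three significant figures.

i ≈ 0.000512; groundwater flows toward the west

Pressure head at well H: ψ = P/(ρg) = 639×1000 / (1000 × 9.81) = 65.14 m.
Total head at well H: h = z + ψ = 315.96 + 65.14 = 381.10 m.
Pressure head at well F: ψ = P/(ρg) = 572×1000 / (1000 × 9.81) = 58.31 m.
Total head at well F: h = z + ψ = 321.96 + 58.31 = 380.27 m.
Head difference: h(well H) − h(well F) = 381.10 − 380.27 = 0.83 m.
Hydraulic gradient: i = |Δh| / L = 0.83 / 1621 = 0.000512.
Flow is from higher to lower head: from well H toward well F, i.e. toward the west.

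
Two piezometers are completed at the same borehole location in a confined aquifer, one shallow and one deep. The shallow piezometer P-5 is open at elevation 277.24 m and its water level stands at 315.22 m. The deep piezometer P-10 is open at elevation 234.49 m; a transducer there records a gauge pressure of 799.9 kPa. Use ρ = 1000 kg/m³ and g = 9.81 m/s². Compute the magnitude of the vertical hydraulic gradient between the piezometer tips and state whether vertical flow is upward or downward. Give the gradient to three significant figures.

Total head at P-5: h = 315.22 m (water level in the standpipe).
Pressure head at P-10: ψ = P/(ρg) = 799.9×1000 / (1000 × 9.81) = 81.54 m.
Total head at P-10: h = z + ψ = 234.49 + 81.54 = 316.03 m.
Δh = h(P-5) − h(P-10) = 315.22 − 316.03 = -0.81 m.
Vertical separation Δz = 277.24 − 234.49 = 42.75 m.
|i_v| = |Δh| / Δz = 0.81 / 42.75 = 0.0189.
Head is higher in the deep piezometer, so vertical flow is upward (discharge condition).

|i_v| ≈ 0.0189; vertical flow is upward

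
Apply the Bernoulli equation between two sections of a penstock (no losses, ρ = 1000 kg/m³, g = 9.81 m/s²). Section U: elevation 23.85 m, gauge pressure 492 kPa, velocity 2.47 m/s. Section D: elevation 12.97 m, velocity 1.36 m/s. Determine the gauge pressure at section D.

P₂ ≈ 601 kPa

Pressure head at U: ψ₁ = P₁/(ρg) = 492×1000 / (1000 × 9.81) = 50.15 m.
Velocity heads: v₁²/2g = 2.47²/19.62 = 0.311 m; v₂²/2g = 1.36²/19.62 = 0.094 m.
Total head H = z₁ + ψ₁ + v₁²/2g = 23.85 + 50.15 + 0.311 = 74.31 m.
ψ₂ = H − z₂ − v₂²/2g = 74.31 − 12.97 − 0.094 = 61.25 m.
P₂ = ρgψ₂ = 1000 × 9.81 × 61.25 ≈ 601 kPa.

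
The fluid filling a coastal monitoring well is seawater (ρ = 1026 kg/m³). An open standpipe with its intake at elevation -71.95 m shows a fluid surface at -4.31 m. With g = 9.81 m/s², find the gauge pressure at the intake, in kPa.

Pressure head ψ = h − z = -4.31 − (-71.95) = 67.64 m.
P = ρgψ = 1026 × 9.81 × 67.64 = 680801 Pa ≈ 681 kPa.

P ≈ 681 kPa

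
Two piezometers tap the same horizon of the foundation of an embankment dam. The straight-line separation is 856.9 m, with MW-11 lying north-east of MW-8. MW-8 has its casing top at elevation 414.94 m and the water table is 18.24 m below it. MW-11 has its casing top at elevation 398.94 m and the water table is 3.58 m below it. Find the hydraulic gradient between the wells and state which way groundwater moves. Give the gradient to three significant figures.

Total head at MW-8: h = 414.94 − 18.24 = 396.70 m.
Total head at MW-11: h = 398.94 − 3.58 = 395.36 m.
Head difference: h(MW-8) − h(MW-11) = 396.70 − 395.36 = 1.34 m.
Hydraulic gradient: i = |Δh| / L = 1.34 / 856.9 = 0.00156.
Flow is from higher to lower head: from MW-8 toward MW-11, i.e. toward the north-east.

i ≈ 0.00156; groundwater flows toward the north-east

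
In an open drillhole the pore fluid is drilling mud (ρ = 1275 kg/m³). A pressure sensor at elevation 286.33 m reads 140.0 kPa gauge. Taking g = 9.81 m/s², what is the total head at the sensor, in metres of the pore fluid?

h ≈ 297.52 m

ψ = P/(ρg) = 140.0×1000 / (1275 × 9.81) = 11.19 m.
h = z + ψ = 286.33 + 11.19 = 297.52 m.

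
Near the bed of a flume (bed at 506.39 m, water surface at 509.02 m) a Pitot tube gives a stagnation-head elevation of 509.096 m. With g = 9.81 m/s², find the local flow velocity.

v ≈ 1.22 m/s

Near the bed, under hydrostatic conditions, the piezometric head (z + ψ) equals the free-surface elevation, 509.02 m.
Velocity head = total − piezometric = 509.096 − 509.02 = 0.076 m.
v = √(2g·h_v) = √(2 × 9.81 × 0.076) = 1.22 m/s.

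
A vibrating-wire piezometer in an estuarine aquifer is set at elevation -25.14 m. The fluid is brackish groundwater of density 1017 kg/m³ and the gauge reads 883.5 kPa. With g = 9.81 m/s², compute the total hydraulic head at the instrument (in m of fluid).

ψ = P/(ρg) = 883.5×1000 / (1017 × 9.81) = 88.56 m.
h = z + ψ = -25.14 + 88.56 = 63.42 m.

h ≈ 63.42 m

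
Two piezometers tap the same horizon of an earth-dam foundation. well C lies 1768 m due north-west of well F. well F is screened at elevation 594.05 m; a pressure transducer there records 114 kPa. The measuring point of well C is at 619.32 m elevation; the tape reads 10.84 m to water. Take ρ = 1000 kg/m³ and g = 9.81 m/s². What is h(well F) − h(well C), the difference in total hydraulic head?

Pressure head at well F: ψ = P/(ρg) = 114×1000 / (1000 × 9.81) = 11.62 m.
Total head at well F: h = z + ψ = 594.05 + 11.62 = 605.67 m.
Total head at well C: h = 619.32 − 10.84 = 608.48 m.
Head difference: h(well F) − h(well C) = 605.67 − 608.48 = -2.81 m.

Δh ≈ -2.81 m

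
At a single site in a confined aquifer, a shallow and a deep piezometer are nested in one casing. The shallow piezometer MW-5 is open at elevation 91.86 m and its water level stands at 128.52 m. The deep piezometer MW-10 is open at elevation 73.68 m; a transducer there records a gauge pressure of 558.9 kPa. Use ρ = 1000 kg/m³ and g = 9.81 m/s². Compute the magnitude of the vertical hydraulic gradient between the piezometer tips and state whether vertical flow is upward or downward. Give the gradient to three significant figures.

|i_v| ≈ 0.117; vertical flow is upward

Total head at MW-5: h = 128.52 m (water level in the standpipe).
Pressure head at MW-10: ψ = P/(ρg) = 558.9×1000 / (1000 × 9.81) = 56.97 m.
Total head at MW-10: h = z + ψ = 73.68 + 56.97 = 130.65 m.
Δh = h(MW-5) − h(MW-10) = 128.52 − 130.65 = -2.13 m.
Vertical separation Δz = 91.86 − 73.68 = 18.18 m.
|i_v| = |Δh| / Δz = 2.13 / 18.18 = 0.117.
Head is higher in the deep piezometer, so vertical flow is upward (discharge condition).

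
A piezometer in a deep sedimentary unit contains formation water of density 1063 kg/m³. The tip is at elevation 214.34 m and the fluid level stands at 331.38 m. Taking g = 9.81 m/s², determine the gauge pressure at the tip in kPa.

P ≈ 1220 kPa

Pressure head ψ = h − z = 331.38 − 214.34 = 117.04 m.
P = ρgψ = 1063 × 9.81 × 117.04 = 1220497 Pa ≈ 1220 kPa.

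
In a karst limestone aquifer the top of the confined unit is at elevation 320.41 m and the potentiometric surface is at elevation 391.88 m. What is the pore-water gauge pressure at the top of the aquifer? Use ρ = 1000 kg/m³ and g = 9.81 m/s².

P ≈ 701 kPa

Pressure head at the aquifer top: ψ = h − z = 391.88 − 320.41 = 71.47 m.
P = ρgψ = 1000 × 9.81 × 71.47 = 701121 Pa ≈ 701 kPa.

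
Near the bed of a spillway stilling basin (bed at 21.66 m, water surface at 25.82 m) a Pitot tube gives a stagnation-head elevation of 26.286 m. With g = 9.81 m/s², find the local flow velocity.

Near the bed, under hydrostatic conditions, the piezometric head (z + ψ) equals the free-surface elevation, 25.82 m.
Velocity head = total − piezometric = 26.286 − 25.82 = 0.466 m.
v = √(2g·h_v) = √(2 × 9.81 × 0.466) = 3.02 m/s.

v ≈ 3.02 m/s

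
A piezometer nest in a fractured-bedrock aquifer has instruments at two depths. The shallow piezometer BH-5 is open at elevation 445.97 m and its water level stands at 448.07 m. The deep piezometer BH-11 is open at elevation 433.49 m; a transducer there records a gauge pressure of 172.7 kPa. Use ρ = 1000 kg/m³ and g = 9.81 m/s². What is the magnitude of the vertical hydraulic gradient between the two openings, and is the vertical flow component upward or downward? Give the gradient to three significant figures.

Total head at BH-5: h = 448.07 m (water level in the standpipe).
Pressure head at BH-11: ψ = P/(ρg) = 172.7×1000 / (1000 × 9.81) = 17.60 m.
Total head at BH-11: h = z + ψ = 433.49 + 17.60 = 451.09 m.
Δh = h(BH-5) − h(BH-11) = 448.07 − 451.09 = -3.02 m.
Vertical separation Δz = 445.97 − 433.49 = 12.48 m.
|i_v| = |Δh| / Δz = 3.02 / 12.48 = 0.242.
Head is higher in the deep piezometer, so vertical flow is upward (discharge condition).

|i_v| ≈ 0.242; vertical flow is upward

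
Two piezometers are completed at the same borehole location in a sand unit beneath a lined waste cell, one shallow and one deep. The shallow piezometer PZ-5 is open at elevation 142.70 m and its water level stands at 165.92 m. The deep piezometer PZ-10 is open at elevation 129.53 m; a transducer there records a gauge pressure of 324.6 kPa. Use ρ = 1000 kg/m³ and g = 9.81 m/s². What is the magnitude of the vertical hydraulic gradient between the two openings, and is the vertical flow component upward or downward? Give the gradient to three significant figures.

Total head at PZ-5: h = 165.92 m (water level in the standpipe).
Pressure head at PZ-10: ψ = P/(ρg) = 324.6×1000 / (1000 × 9.81) = 33.09 m.
Total head at PZ-10: h = z + ψ = 129.53 + 33.09 = 162.62 m.
Δh = h(PZ-5) − h(PZ-10) = 165.92 − 162.62 = 3.30 m.
Vertical separation Δz = 142.70 − 129.53 = 13.17 m.
|i_v| = |Δh| / Δz = 3.30 / 13.17 = 0.251.
Head is higher in the shallow piezometer, so vertical flow is downward (recharge condition).

|i_v| ≈ 0.251; vertical flow is downward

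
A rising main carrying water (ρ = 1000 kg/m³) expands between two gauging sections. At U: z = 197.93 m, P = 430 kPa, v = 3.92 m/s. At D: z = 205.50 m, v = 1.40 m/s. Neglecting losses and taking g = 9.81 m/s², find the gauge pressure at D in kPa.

Pressure head at U: ψ₁ = P₁/(ρg) = 430×1000 / (1000 × 9.81) = 43.83 m.
Velocity heads: v₁²/2g = 3.92²/19.62 = 0.783 m; v₂²/2g = 1.40²/19.62 = 0.100 m.
Total head H = z₁ + ψ₁ + v₁²/2g = 197.93 + 43.83 + 0.783 = 242.54 m.
ψ₂ = H − z₂ − v₂²/2g = 242.54 − 205.50 − 0.100 = 36.94 m.
P₂ = ρgψ₂ = 1000 × 9.81 × 36.94 ≈ 362 kPa.

P₂ ≈ 362 kPa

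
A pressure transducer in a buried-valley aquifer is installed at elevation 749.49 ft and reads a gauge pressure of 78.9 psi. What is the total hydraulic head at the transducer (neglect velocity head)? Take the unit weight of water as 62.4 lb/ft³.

ψ = 144·P/γ = 144 × 78.9 / 62.4 = 182.08 ft.
h = z + ψ = 749.49 + 182.08 = 931.57 ft.

h ≈ 931.57 ft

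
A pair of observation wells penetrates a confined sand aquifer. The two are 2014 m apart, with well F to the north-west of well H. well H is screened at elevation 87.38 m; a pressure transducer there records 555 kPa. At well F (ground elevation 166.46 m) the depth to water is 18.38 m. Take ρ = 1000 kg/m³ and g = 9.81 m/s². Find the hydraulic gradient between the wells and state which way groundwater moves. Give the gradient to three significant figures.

i ≈ 0.00205; groundwater flows toward the south-east

Pressure head at well H: ψ = P/(ρg) = 555×1000 / (1000 × 9.81) = 56.57 m.
Total head at well H: h = z + ψ = 87.38 + 56.57 = 143.95 m.
Total head at well F: h = 166.46 − 18.38 = 148.08 m.
Head difference: h(well H) − h(well F) = 143.95 − 148.08 = -4.13 m.
Hydraulic gradient: i = |Δh| / L = 4.13 / 2014 = 0.00205.
Flow is from higher to lower head: from well F toward well H, i.e. toward the south-east.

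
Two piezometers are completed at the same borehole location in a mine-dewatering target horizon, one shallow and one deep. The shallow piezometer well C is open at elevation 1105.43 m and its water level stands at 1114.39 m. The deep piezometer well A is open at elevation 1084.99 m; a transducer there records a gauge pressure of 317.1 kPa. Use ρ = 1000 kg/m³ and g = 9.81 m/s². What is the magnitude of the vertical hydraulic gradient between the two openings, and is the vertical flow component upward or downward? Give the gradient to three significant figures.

Total head at well C: h = 1114.39 m (water level in the standpipe).
Pressure head at well A: ψ = P/(ρg) = 317.1×1000 / (1000 × 9.81) = 32.32 m.
Total head at well A: h = z + ψ = 1084.99 + 32.32 = 1117.31 m.
Δh = h(well C) − h(well A) = 1114.39 − 1117.31 = -2.92 m.
Vertical separation Δz = 1105.43 − 1084.99 = 20.44 m.
|i_v| = |Δh| / Δz = 2.92 / 20.44 = 0.143.
Head is higher in the deep piezometer, so vertical flow is upward (discharge condition).

|i_v| ≈ 0.143; vertical flow is upward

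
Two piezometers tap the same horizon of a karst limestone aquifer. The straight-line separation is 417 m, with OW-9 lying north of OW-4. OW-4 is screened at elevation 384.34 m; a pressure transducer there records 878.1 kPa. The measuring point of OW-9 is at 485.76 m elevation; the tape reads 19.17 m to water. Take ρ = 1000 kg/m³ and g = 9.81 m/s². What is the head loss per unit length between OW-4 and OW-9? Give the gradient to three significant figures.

i ≈ 0.0174 m/m

Pressure head at OW-4: ψ = P/(ρg) = 878.1×1000 / (1000 × 9.81) = 89.51 m.
Total head at OW-4: h = z + ψ = 384.34 + 89.51 = 473.85 m.
Total head at OW-9: h = 485.76 − 19.17 = 466.59 m.
Head difference: h(OW-4) − h(OW-9) = 473.85 − 466.59 = 7.26 m.
Hydraulic gradient: i = |Δh| / L = 7.26 / 417 = 0.0174.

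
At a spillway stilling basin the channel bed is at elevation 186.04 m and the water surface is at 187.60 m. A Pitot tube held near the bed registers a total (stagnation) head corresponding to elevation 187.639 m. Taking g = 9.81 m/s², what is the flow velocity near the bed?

v ≈ 0.875 m/s

Near the bed, under hydrostatic conditions, the piezometric head (z + ψ) equals the free-surface elevation, 187.60 m.
Velocity head = total − piezometric = 187.639 − 187.60 = 0.039 m.
v = √(2g·h_v) = √(2 × 9.81 × 0.039) = 0.875 m/s.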